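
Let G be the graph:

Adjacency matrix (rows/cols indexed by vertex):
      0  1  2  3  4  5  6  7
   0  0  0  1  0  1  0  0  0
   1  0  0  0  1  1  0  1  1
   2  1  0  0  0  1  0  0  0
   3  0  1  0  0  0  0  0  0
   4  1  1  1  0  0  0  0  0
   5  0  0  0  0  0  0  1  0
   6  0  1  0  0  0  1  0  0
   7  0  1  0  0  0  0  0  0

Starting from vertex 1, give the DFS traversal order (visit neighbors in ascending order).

DFS from vertex 1 (neighbors processed in ascending order):
Visit order: 1, 3, 4, 0, 2, 6, 5, 7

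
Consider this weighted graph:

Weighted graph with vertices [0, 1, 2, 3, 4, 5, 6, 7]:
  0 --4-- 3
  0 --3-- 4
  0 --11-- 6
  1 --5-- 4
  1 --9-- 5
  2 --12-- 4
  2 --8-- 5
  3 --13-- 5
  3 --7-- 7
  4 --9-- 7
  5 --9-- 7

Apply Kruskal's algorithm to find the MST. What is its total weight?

Applying Kruskal's algorithm (sort edges by weight, add if no cycle):
  Add (0,4) w=3
  Add (0,3) w=4
  Add (1,4) w=5
  Add (3,7) w=7
  Add (2,5) w=8
  Add (1,5) w=9
  Skip (4,7) w=9 (creates cycle)
  Skip (5,7) w=9 (creates cycle)
  Add (0,6) w=11
  Skip (2,4) w=12 (creates cycle)
  Skip (3,5) w=13 (creates cycle)
MST weight = 47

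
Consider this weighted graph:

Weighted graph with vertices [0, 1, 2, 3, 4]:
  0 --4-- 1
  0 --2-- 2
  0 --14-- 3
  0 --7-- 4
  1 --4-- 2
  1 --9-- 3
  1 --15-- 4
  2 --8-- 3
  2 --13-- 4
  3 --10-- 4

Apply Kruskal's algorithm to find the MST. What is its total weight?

Applying Kruskal's algorithm (sort edges by weight, add if no cycle):
  Add (0,2) w=2
  Add (0,1) w=4
  Skip (1,2) w=4 (creates cycle)
  Add (0,4) w=7
  Add (2,3) w=8
  Skip (1,3) w=9 (creates cycle)
  Skip (3,4) w=10 (creates cycle)
  Skip (2,4) w=13 (creates cycle)
  Skip (0,3) w=14 (creates cycle)
  Skip (1,4) w=15 (creates cycle)
MST weight = 21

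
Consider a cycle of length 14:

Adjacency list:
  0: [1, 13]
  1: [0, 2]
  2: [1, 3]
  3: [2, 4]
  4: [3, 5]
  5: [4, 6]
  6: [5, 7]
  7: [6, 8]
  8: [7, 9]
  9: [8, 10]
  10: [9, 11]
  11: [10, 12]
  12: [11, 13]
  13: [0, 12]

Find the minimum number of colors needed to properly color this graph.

This is an even cycle (C_14). Even cycles are bipartite.
Chromatic number = 2.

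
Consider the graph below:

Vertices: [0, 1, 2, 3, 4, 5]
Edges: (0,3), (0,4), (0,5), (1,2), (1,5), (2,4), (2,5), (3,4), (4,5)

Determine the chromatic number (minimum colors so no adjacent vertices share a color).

The graph has a maximum clique of size 3 (lower bound on chromatic number).
A valid 3-coloring: {0: 2, 1: 0, 2: 2, 3: 1, 4: 0, 5: 1}.
Chromatic number = 3.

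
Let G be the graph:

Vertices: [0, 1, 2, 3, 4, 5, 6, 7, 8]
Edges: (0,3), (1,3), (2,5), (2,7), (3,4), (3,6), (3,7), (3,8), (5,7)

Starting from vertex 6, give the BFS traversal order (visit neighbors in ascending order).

BFS from vertex 6 (neighbors processed in ascending order):
Visit order: 6, 3, 0, 1, 4, 7, 8, 2, 5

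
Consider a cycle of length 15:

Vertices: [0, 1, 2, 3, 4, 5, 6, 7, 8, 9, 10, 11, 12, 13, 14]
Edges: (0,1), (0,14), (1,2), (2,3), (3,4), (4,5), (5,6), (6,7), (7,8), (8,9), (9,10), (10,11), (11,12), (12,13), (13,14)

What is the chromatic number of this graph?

This is an odd cycle (C_15). Odd cycles are not bipartite (any 2-coloring forces two adjacent vertices to match), and 3 colors suffice.
Chromatic number = 3.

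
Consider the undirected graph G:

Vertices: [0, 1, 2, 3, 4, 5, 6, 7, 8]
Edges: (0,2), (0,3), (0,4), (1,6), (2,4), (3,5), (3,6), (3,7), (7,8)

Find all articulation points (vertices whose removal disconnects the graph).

An articulation point is a vertex whose removal disconnects the graph.
Articulation points: [0, 3, 6, 7]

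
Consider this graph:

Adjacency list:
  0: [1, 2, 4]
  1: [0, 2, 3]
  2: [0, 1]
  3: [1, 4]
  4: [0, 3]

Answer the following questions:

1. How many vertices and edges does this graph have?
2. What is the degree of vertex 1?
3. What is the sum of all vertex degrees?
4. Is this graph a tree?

Count: 5 vertices, 6 edges.
Vertex 1 has neighbors [0, 2, 3], degree = 3.
Handshaking lemma: 2 * 6 = 12.
A tree on 5 vertices has 4 edges. This graph has 6 edges (2 extra). Not a tree.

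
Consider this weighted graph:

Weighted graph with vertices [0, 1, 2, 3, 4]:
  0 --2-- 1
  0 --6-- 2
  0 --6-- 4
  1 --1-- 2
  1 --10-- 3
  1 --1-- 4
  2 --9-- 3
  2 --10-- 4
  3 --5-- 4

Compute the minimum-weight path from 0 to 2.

Using Dijkstra's algorithm from vertex 0:
Shortest path: 0 -> 1 -> 2
Total weight: 2 + 1 = 3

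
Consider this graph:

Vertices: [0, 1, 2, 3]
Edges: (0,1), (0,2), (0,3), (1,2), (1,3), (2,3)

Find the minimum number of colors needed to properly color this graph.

The graph has a maximum clique of size 4 (lower bound on chromatic number).
A valid 4-coloring: {0: 0, 1: 1, 2: 2, 3: 3}.
Chromatic number = 4.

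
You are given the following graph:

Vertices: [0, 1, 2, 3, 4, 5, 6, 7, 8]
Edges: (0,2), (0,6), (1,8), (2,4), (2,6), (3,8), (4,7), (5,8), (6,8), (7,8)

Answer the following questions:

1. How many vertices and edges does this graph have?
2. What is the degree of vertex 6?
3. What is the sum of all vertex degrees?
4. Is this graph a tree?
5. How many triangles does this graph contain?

Count: 9 vertices, 10 edges.
Vertex 6 has neighbors [0, 2, 8], degree = 3.
Handshaking lemma: 2 * 10 = 20.
A tree on 9 vertices has 8 edges. This graph has 10 edges (2 extra). Not a tree.
Number of triangles = 1.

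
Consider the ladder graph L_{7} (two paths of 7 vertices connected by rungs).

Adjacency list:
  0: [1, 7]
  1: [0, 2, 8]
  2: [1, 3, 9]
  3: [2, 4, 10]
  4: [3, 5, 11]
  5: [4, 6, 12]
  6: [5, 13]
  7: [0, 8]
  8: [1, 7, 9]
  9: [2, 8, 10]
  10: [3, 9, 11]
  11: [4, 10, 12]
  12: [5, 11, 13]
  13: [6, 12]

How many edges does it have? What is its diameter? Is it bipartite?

Ladder graph L_{7}: 7 rungs + 2 * (7-1) path edges = 7 + 12 = 19 edges.
Diameter = 7.
Ladder graphs are bipartite (alternating coloring along each path).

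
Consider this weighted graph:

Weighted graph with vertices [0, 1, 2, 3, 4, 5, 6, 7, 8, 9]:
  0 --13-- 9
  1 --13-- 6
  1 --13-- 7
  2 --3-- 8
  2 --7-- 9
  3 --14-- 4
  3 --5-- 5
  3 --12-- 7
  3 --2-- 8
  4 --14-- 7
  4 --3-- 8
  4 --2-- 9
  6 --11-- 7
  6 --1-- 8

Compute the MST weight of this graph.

Applying Kruskal's algorithm (sort edges by weight, add if no cycle):
  Add (6,8) w=1
  Add (3,8) w=2
  Add (4,9) w=2
  Add (2,8) w=3
  Add (4,8) w=3
  Add (3,5) w=5
  Skip (2,9) w=7 (creates cycle)
  Add (6,7) w=11
  Skip (3,7) w=12 (creates cycle)
  Add (0,9) w=13
  Add (1,6) w=13
  Skip (1,7) w=13 (creates cycle)
  Skip (3,4) w=14 (creates cycle)
  Skip (4,7) w=14 (creates cycle)
MST weight = 53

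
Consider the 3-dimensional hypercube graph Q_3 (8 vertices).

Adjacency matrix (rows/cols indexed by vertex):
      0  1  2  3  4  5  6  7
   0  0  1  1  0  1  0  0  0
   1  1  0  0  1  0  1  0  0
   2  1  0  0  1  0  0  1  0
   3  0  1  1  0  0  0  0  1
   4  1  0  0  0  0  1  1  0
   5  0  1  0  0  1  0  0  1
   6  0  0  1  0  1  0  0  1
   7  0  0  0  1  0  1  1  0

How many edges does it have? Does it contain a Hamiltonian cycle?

Q_3 has 8 * 3 / 2 = 12 edges.
Q_3 (d >= 2) always has a Hamiltonian cycle: a 3-bit cyclic Gray code visits every vertex exactly once and returns to the start.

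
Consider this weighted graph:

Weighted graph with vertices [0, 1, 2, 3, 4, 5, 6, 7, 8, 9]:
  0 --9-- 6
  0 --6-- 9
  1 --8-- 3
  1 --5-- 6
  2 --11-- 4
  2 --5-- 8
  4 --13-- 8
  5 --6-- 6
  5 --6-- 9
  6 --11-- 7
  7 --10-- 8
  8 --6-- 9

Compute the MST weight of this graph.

Applying Kruskal's algorithm (sort edges by weight, add if no cycle):
  Add (1,6) w=5
  Add (2,8) w=5
  Add (0,9) w=6
  Add (5,6) w=6
  Add (5,9) w=6
  Add (8,9) w=6
  Add (1,3) w=8
  Skip (0,6) w=9 (creates cycle)
  Add (7,8) w=10
  Add (2,4) w=11
  Skip (6,7) w=11 (creates cycle)
  Skip (4,8) w=13 (creates cycle)
MST weight = 63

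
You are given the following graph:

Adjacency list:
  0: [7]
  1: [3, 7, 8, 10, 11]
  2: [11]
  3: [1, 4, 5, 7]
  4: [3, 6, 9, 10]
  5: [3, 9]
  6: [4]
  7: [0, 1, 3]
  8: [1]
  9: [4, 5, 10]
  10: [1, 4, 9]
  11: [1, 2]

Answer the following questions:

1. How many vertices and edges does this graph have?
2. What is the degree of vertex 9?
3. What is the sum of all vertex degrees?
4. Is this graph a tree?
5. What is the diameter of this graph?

Count: 12 vertices, 15 edges.
Vertex 9 has neighbors [4, 5, 10], degree = 3.
Handshaking lemma: 2 * 15 = 30.
A tree on 12 vertices has 11 edges. This graph has 15 edges (4 extra). Not a tree.
Diameter (longest shortest path) = 5.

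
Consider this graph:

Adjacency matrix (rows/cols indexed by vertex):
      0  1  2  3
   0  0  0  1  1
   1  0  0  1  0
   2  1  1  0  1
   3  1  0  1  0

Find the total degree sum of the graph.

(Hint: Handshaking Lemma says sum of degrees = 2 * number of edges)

Count edges: 4 edges.
By Handshaking Lemma: sum of degrees = 2 * 4 = 8.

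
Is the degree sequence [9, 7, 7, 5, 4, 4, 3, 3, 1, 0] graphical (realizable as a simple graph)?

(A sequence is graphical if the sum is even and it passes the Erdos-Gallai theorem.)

Sum of degrees = 43. Sum is odd, so the sequence is NOT graphical.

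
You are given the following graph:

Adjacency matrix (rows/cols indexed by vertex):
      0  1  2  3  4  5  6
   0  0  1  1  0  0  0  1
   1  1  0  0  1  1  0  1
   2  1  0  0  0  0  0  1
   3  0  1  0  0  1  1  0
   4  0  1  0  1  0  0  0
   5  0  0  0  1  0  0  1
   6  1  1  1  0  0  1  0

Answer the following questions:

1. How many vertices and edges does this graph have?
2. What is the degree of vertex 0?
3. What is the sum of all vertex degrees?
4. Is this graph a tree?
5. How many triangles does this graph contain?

Count: 7 vertices, 10 edges.
Vertex 0 has neighbors [1, 2, 6], degree = 3.
Handshaking lemma: 2 * 10 = 20.
A tree on 7 vertices has 6 edges. This graph has 10 edges (4 extra). Not a tree.
Number of triangles = 3.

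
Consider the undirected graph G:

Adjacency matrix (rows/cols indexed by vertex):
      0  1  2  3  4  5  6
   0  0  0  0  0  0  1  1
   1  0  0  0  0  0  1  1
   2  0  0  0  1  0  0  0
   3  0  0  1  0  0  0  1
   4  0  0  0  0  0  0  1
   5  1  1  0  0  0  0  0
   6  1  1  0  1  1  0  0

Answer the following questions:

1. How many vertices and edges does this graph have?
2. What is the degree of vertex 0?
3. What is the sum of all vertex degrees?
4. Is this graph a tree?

Count: 7 vertices, 7 edges.
Vertex 0 has neighbors [5, 6], degree = 2.
Handshaking lemma: 2 * 7 = 14.
A tree on 7 vertices has 6 edges. This graph has 7 edges (1 extra). Not a tree.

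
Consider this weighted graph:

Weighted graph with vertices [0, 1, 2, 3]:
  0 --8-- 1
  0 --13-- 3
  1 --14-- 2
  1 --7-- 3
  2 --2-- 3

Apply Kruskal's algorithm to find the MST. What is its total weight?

Applying Kruskal's algorithm (sort edges by weight, add if no cycle):
  Add (2,3) w=2
  Add (1,3) w=7
  Add (0,1) w=8
  Skip (0,3) w=13 (creates cycle)
  Skip (1,2) w=14 (creates cycle)
MST weight = 17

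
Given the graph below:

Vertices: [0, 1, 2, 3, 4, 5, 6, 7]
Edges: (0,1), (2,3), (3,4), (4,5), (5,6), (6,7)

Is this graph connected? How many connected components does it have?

Checking connectivity: the graph has 2 connected component(s).
Components: [[0, 1], [2, 3, 4, 5, 6, 7]]. The graph is NOT connected.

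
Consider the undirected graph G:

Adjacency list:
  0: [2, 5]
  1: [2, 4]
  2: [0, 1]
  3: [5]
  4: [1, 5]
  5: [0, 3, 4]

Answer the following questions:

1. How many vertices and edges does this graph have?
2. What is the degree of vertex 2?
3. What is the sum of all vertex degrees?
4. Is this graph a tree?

Count: 6 vertices, 6 edges.
Vertex 2 has neighbors [0, 1], degree = 2.
Handshaking lemma: 2 * 6 = 12.
A tree on 6 vertices has 5 edges. This graph has 6 edges (1 extra). Not a tree.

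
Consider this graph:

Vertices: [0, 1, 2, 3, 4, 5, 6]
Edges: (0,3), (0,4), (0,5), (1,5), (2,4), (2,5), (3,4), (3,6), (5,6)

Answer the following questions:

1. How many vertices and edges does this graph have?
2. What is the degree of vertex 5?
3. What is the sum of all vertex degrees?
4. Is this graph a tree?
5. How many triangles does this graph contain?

Count: 7 vertices, 9 edges.
Vertex 5 has neighbors [0, 1, 2, 6], degree = 4.
Handshaking lemma: 2 * 9 = 18.
A tree on 7 vertices has 6 edges. This graph has 9 edges (3 extra). Not a tree.
Number of triangles = 1.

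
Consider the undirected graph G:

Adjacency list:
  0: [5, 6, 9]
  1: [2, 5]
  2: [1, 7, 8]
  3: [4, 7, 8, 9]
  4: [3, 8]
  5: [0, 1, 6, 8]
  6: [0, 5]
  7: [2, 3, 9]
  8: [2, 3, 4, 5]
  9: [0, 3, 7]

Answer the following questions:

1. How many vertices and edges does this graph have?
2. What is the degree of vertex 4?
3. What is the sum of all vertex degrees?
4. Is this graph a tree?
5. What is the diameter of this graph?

Count: 10 vertices, 15 edges.
Vertex 4 has neighbors [3, 8], degree = 2.
Handshaking lemma: 2 * 15 = 30.
A tree on 10 vertices has 9 edges. This graph has 15 edges (6 extra). Not a tree.
Diameter (longest shortest path) = 3.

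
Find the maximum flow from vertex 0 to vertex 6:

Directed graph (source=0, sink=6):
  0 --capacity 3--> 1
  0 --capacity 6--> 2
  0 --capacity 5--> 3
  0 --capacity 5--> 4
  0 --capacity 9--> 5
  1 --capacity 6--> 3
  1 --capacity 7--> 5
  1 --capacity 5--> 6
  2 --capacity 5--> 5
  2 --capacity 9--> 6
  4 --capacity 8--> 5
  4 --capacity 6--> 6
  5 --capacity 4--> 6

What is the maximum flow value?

Computing max flow:
  Flow on (0->1): 3/3
  Flow on (0->2): 6/6
  Flow on (0->4): 5/5
  Flow on (0->5): 4/9
  Flow on (1->6): 3/5
  Flow on (2->6): 6/9
  Flow on (4->6): 5/6
  Flow on (5->6): 4/4
Maximum flow = 18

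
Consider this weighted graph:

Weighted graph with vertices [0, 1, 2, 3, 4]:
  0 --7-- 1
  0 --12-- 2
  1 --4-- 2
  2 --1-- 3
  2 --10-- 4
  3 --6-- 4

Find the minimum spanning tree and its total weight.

Applying Kruskal's algorithm (sort edges by weight, add if no cycle):
  Add (2,3) w=1
  Add (1,2) w=4
  Add (3,4) w=6
  Add (0,1) w=7
  Skip (2,4) w=10 (creates cycle)
  Skip (0,2) w=12 (creates cycle)
MST weight = 18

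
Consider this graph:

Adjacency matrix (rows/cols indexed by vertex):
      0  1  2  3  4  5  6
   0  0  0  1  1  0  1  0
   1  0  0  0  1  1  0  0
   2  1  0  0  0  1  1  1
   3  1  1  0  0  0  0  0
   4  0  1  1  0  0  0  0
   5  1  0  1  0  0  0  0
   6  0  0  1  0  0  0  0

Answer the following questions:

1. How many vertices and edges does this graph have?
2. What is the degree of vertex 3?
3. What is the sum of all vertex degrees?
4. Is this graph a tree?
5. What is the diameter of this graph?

Count: 7 vertices, 8 edges.
Vertex 3 has neighbors [0, 1], degree = 2.
Handshaking lemma: 2 * 8 = 16.
A tree on 7 vertices has 6 edges. This graph has 8 edges (2 extra). Not a tree.
Diameter (longest shortest path) = 3.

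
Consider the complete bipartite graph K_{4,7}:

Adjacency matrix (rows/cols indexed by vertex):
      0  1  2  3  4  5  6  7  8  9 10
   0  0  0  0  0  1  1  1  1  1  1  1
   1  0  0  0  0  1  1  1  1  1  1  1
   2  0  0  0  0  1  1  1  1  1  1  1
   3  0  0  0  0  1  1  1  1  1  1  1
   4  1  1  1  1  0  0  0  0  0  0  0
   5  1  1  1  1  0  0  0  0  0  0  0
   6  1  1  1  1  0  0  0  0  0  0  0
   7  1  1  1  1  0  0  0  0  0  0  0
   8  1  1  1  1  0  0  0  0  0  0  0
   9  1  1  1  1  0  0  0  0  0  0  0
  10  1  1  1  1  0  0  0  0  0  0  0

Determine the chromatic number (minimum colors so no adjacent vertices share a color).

K_{4,7} is bipartite: vertices split into two independent sets of size 4 and 7.
Color one set 0, the other 1. No adjacent vertices share a color.
Chromatic number = 2.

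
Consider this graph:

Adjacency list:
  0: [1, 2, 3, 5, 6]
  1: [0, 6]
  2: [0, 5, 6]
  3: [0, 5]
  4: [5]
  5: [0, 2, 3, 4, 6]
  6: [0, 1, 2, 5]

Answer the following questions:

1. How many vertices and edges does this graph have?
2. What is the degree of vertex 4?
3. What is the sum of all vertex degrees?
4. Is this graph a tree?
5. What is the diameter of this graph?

Count: 7 vertices, 11 edges.
Vertex 4 has neighbors [5], degree = 1.
Handshaking lemma: 2 * 11 = 22.
A tree on 7 vertices has 6 edges. This graph has 11 edges (5 extra). Not a tree.
Diameter (longest shortest path) = 3.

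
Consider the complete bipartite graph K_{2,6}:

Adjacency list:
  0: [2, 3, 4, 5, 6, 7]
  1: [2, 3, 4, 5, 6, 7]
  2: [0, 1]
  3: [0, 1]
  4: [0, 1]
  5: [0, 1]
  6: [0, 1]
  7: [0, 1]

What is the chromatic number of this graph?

K_{2,6} is bipartite: vertices split into two independent sets of size 2 and 6.
Color one set 0, the other 1. No adjacent vertices share a color.
Chromatic number = 2.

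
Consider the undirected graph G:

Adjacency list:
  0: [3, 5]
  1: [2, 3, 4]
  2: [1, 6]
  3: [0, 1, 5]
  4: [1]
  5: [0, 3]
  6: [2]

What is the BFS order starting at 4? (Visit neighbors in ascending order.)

BFS from vertex 4 (neighbors processed in ascending order):
Visit order: 4, 1, 2, 3, 6, 0, 5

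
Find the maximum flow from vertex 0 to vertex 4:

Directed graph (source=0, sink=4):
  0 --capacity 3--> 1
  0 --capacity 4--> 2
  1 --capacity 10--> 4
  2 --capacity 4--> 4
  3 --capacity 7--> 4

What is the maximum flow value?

Computing max flow:
  Flow on (0->1): 3/3
  Flow on (0->2): 4/4
  Flow on (1->4): 3/10
  Flow on (2->4): 4/4
Maximum flow = 7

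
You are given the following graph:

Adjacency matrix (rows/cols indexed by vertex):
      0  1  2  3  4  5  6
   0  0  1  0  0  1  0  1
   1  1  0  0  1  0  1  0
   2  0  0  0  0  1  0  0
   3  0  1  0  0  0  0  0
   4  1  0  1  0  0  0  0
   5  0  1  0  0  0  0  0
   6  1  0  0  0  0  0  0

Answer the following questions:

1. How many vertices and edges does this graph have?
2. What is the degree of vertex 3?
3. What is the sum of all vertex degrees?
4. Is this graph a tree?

Count: 7 vertices, 6 edges.
Vertex 3 has neighbors [1], degree = 1.
Handshaking lemma: 2 * 6 = 12.
A graph is a tree iff it is connected and has exactly n-1 edges. This graph is connected (all 7 vertices in one component) and has 7-1 = 6 edges. It is a tree.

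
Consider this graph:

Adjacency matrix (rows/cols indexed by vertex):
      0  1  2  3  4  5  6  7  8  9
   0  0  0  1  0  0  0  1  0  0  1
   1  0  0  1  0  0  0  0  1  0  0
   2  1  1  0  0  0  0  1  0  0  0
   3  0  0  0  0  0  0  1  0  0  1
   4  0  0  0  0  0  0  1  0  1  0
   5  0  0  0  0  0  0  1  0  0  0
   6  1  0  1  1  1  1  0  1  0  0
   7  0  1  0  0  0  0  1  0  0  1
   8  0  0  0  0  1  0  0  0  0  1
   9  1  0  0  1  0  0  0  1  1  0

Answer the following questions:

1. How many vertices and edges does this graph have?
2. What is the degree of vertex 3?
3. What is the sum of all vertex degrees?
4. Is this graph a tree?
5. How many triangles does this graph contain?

Count: 10 vertices, 14 edges.
Vertex 3 has neighbors [6, 9], degree = 2.
Handshaking lemma: 2 * 14 = 28.
A tree on 10 vertices has 9 edges. This graph has 14 edges (5 extra). Not a tree.
Number of triangles = 1.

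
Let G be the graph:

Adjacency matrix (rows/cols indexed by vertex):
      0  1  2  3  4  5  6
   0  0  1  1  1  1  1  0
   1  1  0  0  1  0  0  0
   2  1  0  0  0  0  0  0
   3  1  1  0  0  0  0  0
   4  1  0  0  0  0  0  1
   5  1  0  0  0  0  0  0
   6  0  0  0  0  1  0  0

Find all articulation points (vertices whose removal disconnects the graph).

An articulation point is a vertex whose removal disconnects the graph.
Articulation points: [0, 4]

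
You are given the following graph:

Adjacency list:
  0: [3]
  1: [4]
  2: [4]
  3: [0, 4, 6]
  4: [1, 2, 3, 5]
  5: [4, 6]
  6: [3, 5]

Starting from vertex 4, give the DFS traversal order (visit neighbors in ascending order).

DFS from vertex 4 (neighbors processed in ascending order):
Visit order: 4, 1, 2, 3, 0, 6, 5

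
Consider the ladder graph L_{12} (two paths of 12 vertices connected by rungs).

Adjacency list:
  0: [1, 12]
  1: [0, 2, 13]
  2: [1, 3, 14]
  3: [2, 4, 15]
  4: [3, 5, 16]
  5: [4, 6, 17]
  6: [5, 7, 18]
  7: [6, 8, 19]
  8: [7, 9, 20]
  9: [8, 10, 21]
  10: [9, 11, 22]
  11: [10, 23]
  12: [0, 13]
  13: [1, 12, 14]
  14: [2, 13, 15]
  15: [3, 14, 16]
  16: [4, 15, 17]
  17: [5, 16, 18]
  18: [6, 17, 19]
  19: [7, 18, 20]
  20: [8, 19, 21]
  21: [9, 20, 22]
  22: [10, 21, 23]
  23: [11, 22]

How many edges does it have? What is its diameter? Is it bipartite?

Ladder graph L_{12}: 12 rungs + 2 * (12-1) path edges = 12 + 22 = 34 edges.
Diameter = 12.
Ladder graphs are bipartite (alternating coloring along each path).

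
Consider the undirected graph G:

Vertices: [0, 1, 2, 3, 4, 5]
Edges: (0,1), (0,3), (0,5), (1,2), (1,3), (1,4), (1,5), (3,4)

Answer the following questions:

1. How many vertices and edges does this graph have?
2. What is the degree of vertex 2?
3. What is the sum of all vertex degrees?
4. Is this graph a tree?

Count: 6 vertices, 8 edges.
Vertex 2 has neighbors [1], degree = 1.
Handshaking lemma: 2 * 8 = 16.
A tree on 6 vertices has 5 edges. This graph has 8 edges (3 extra). Not a tree.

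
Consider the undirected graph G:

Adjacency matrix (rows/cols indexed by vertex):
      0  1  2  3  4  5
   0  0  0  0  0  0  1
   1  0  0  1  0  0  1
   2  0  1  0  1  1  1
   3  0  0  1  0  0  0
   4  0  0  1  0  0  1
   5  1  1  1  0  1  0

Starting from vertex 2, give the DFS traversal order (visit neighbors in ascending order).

DFS from vertex 2 (neighbors processed in ascending order):
Visit order: 2, 1, 5, 0, 4, 3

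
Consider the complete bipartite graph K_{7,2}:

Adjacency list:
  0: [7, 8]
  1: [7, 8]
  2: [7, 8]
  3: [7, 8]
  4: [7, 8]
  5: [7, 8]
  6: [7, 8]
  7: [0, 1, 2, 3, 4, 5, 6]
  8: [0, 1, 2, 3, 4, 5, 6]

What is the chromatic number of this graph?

K_{7,2} is bipartite: vertices split into two independent sets of size 7 and 2.
Color one set 0, the other 1. No adjacent vertices share a color.
Chromatic number = 2.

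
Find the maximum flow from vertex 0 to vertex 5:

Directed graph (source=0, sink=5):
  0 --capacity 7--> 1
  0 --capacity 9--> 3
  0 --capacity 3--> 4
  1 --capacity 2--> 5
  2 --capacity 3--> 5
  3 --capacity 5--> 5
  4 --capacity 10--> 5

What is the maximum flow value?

Computing max flow:
  Flow on (0->1): 2/7
  Flow on (0->3): 5/9
  Flow on (0->4): 3/3
  Flow on (1->5): 2/2
  Flow on (3->5): 5/5
  Flow on (4->5): 3/10
Maximum flow = 10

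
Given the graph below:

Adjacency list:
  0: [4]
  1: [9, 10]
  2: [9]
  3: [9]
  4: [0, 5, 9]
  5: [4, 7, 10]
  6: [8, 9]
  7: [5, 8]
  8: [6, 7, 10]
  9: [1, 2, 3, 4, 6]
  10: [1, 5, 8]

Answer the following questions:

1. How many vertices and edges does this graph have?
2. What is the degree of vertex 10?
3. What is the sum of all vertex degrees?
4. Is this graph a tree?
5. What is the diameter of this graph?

Count: 11 vertices, 13 edges.
Vertex 10 has neighbors [1, 5, 8], degree = 3.
Handshaking lemma: 2 * 13 = 26.
A tree on 11 vertices has 10 edges. This graph has 13 edges (3 extra). Not a tree.
Diameter (longest shortest path) = 4.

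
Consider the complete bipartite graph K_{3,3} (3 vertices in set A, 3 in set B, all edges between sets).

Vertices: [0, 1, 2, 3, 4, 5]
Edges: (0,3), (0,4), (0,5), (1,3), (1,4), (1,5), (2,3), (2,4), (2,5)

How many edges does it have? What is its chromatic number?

K_{3,3} has 3 * 3 = 9 edges.
Bipartite graphs have chromatic number 2 (color each partition differently).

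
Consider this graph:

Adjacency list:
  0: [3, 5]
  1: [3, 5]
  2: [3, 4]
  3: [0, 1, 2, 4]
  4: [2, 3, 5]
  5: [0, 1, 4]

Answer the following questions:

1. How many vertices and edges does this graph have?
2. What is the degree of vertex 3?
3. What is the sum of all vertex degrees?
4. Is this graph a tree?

Count: 6 vertices, 8 edges.
Vertex 3 has neighbors [0, 1, 2, 4], degree = 4.
Handshaking lemma: 2 * 8 = 16.
A tree on 6 vertices has 5 edges. This graph has 8 edges (3 extra). Not a tree.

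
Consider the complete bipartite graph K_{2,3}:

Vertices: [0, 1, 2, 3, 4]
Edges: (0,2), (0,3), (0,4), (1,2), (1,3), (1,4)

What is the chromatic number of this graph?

K_{2,3} is bipartite: vertices split into two independent sets of size 2 and 3.
Color one set 0, the other 1. No adjacent vertices share a color.
Chromatic number = 2.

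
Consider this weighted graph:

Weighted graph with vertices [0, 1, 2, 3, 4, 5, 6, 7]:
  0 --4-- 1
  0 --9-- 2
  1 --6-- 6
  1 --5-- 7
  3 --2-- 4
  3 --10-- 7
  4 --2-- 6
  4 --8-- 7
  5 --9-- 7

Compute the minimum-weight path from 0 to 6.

Using Dijkstra's algorithm from vertex 0:
Shortest path: 0 -> 1 -> 6
Total weight: 4 + 6 = 10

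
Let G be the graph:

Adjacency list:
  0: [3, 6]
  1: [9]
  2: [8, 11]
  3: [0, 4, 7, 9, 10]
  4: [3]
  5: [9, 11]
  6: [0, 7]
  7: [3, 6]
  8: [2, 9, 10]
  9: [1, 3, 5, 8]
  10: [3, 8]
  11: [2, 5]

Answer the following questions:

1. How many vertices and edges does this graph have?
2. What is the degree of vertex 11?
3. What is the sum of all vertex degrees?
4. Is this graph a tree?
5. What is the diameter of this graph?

Count: 12 vertices, 14 edges.
Vertex 11 has neighbors [2, 5], degree = 2.
Handshaking lemma: 2 * 14 = 28.
A tree on 12 vertices has 11 edges. This graph has 14 edges (3 extra). Not a tree.
Diameter (longest shortest path) = 5.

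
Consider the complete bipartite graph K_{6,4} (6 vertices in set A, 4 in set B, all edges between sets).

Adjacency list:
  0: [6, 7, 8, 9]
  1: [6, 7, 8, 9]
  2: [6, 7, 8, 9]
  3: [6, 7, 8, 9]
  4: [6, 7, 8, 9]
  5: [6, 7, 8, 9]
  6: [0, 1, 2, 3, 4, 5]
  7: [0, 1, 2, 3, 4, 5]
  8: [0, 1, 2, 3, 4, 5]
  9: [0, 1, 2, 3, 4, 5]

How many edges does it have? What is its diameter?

K_{6,4} has 6 * 4 = 24 edges.
Any vertex reaches any opposite-side vertex in 1 step; same-side vertices reach in 2 steps via any opposite-side vertex.
Diameter = 2.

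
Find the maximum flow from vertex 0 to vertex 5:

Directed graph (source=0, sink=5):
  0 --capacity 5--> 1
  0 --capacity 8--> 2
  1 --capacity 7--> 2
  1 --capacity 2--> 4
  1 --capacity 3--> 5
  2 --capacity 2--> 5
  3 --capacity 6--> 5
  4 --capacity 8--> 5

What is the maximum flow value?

Computing max flow:
  Flow on (0->1): 5/5
  Flow on (0->2): 2/8
  Flow on (1->4): 2/2
  Flow on (1->5): 3/3
  Flow on (2->5): 2/2
  Flow on (4->5): 2/8
Maximum flow = 7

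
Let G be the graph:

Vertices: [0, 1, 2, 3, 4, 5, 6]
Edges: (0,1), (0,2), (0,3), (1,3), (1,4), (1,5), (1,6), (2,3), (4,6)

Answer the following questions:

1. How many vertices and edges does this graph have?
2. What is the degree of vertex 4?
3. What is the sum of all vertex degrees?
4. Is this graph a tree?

Count: 7 vertices, 9 edges.
Vertex 4 has neighbors [1, 6], degree = 2.
Handshaking lemma: 2 * 9 = 18.
A tree on 7 vertices has 6 edges. This graph has 9 edges (3 extra). Not a tree.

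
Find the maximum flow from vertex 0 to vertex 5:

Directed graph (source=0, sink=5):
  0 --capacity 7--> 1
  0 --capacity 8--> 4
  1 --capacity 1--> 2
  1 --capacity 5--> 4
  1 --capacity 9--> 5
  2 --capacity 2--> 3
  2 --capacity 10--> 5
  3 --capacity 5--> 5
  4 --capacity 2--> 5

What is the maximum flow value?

Computing max flow:
  Flow on (0->1): 7/7
  Flow on (0->4): 2/8
  Flow on (1->5): 7/9
  Flow on (4->5): 2/2
Maximum flow = 9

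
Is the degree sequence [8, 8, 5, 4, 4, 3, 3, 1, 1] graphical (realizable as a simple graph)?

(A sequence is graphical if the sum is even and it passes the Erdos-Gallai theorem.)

Sum of degrees = 37. Sum is odd, so the sequence is NOT graphical.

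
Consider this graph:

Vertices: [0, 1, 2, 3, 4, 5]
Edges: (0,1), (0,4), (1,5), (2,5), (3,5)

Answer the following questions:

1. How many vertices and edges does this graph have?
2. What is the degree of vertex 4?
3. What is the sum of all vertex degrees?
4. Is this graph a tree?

Count: 6 vertices, 5 edges.
Vertex 4 has neighbors [0], degree = 1.
Handshaking lemma: 2 * 5 = 10.
A graph is a tree iff it is connected and has exactly n-1 edges. This graph is connected (all 6 vertices in one component) and has 6-1 = 5 edges. It is a tree.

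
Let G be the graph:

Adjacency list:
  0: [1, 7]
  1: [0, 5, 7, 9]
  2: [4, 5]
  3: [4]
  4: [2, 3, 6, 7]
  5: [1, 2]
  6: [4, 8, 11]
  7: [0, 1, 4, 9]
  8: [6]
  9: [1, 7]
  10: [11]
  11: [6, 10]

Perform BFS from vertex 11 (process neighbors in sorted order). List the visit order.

BFS from vertex 11 (neighbors processed in ascending order):
Visit order: 11, 6, 10, 4, 8, 2, 3, 7, 5, 0, 1, 9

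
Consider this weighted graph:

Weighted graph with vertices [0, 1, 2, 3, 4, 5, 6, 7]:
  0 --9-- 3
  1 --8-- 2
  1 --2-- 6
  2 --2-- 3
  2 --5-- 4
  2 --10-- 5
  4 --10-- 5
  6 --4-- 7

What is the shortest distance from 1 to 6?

Using Dijkstra's algorithm from vertex 1:
Shortest path: 1 -> 6
Total weight: 2 = 2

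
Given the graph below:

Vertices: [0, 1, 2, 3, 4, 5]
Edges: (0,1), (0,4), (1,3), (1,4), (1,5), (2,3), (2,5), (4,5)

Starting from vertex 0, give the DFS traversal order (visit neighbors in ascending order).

DFS from vertex 0 (neighbors processed in ascending order):
Visit order: 0, 1, 3, 2, 5, 4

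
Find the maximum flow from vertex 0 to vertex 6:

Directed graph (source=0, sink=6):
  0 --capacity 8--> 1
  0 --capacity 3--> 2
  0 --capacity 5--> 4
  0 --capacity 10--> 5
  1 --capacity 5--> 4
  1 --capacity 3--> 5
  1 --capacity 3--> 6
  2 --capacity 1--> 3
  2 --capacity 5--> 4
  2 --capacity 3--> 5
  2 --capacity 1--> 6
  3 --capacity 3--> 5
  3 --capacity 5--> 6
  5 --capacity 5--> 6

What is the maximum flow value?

Computing max flow:
  Flow on (0->1): 6/8
  Flow on (0->2): 2/3
  Flow on (0->5): 2/10
  Flow on (1->5): 3/3
  Flow on (1->6): 3/3
  Flow on (2->3): 1/1
  Flow on (2->6): 1/1
  Flow on (3->6): 1/5
  Flow on (5->6): 5/5
Maximum flow = 10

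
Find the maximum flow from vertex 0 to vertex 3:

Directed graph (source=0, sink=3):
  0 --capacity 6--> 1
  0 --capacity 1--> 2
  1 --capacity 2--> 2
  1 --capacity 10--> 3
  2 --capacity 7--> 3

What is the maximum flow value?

Computing max flow:
  Flow on (0->1): 6/6
  Flow on (0->2): 1/1
  Flow on (1->3): 6/10
  Flow on (2->3): 1/7
Maximum flow = 7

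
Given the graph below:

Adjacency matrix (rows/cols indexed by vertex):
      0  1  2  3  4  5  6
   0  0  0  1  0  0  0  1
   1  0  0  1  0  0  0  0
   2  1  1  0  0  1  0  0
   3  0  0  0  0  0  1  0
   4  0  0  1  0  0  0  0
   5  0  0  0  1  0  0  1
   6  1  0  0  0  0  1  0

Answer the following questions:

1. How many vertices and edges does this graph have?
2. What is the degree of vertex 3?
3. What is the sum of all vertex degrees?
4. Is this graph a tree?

Count: 7 vertices, 6 edges.
Vertex 3 has neighbors [5], degree = 1.
Handshaking lemma: 2 * 6 = 12.
A graph is a tree iff it is connected and has exactly n-1 edges. This graph is connected (all 7 vertices in one component) and has 7-1 = 6 edges. It is a tree.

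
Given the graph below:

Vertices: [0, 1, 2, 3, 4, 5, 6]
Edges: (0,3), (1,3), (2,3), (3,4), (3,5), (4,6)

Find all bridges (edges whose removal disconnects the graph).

A bridge is an edge whose removal increases the number of connected components.
Bridges found: (0,3), (1,3), (2,3), (3,4), (3,5), (4,6)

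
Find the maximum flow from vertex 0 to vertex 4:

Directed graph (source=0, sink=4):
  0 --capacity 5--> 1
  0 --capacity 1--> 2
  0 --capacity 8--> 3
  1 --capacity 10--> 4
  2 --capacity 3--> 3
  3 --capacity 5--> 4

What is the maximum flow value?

Computing max flow:
  Flow on (0->1): 5/5
  Flow on (0->3): 5/8
  Flow on (1->4): 5/10
  Flow on (3->4): 5/5
Maximum flow = 10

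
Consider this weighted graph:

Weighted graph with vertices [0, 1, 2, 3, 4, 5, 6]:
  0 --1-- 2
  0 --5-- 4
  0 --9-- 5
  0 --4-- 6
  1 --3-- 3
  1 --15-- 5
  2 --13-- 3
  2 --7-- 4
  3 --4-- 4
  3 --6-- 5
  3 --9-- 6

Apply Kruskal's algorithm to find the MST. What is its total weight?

Applying Kruskal's algorithm (sort edges by weight, add if no cycle):
  Add (0,2) w=1
  Add (1,3) w=3
  Add (0,6) w=4
  Add (3,4) w=4
  Add (0,4) w=5
  Add (3,5) w=6
  Skip (2,4) w=7 (creates cycle)
  Skip (0,5) w=9 (creates cycle)
  Skip (3,6) w=9 (creates cycle)
  Skip (2,3) w=13 (creates cycle)
  Skip (1,5) w=15 (creates cycle)
MST weight = 23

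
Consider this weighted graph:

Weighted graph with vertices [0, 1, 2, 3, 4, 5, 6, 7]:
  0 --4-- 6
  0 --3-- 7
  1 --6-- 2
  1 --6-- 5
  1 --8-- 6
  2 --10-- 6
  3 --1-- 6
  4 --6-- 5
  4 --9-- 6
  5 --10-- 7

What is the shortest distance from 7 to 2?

Using Dijkstra's algorithm from vertex 7:
Shortest path: 7 -> 0 -> 6 -> 2
Total weight: 3 + 4 + 10 = 17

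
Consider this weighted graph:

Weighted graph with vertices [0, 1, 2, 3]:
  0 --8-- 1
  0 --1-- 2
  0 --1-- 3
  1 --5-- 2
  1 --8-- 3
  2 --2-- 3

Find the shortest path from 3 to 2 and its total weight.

Using Dijkstra's algorithm from vertex 3:
Shortest path: 3 -> 2
Total weight: 2 = 2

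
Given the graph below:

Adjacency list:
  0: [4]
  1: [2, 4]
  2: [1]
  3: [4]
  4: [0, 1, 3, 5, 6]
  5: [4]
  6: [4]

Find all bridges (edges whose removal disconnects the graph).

A bridge is an edge whose removal increases the number of connected components.
Bridges found: (0,4), (1,2), (1,4), (3,4), (4,5), (4,6)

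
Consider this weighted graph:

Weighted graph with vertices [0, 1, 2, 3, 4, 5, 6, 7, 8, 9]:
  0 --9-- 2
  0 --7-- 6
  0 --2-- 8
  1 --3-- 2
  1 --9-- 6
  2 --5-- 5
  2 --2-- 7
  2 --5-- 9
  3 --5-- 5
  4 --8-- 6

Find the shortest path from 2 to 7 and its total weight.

Using Dijkstra's algorithm from vertex 2:
Shortest path: 2 -> 7
Total weight: 2 = 2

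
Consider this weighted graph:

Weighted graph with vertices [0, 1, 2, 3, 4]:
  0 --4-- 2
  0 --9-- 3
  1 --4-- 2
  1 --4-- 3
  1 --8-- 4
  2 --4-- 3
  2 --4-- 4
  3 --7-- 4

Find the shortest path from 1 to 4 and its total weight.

Using Dijkstra's algorithm from vertex 1:
Shortest path: 1 -> 4
Total weight: 8 = 8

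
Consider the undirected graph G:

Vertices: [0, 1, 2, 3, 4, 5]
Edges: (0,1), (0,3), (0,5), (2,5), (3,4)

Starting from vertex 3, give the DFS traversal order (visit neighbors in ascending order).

DFS from vertex 3 (neighbors processed in ascending order):
Visit order: 3, 0, 1, 5, 2, 4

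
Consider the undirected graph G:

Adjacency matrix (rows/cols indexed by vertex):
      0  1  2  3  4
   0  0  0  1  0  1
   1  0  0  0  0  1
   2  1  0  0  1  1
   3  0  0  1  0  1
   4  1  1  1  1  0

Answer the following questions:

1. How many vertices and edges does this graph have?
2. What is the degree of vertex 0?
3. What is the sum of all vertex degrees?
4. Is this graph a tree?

Count: 5 vertices, 6 edges.
Vertex 0 has neighbors [2, 4], degree = 2.
Handshaking lemma: 2 * 6 = 12.
A tree on 5 vertices has 4 edges. This graph has 6 edges (2 extra). Not a tree.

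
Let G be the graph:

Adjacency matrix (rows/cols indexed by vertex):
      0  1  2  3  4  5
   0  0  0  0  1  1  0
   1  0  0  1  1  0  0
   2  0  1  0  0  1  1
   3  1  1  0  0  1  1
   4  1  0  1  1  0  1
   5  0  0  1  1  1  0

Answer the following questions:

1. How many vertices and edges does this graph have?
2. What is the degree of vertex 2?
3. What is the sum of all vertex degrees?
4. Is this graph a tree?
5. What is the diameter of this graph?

Count: 6 vertices, 9 edges.
Vertex 2 has neighbors [1, 4, 5], degree = 3.
Handshaking lemma: 2 * 9 = 18.
A tree on 6 vertices has 5 edges. This graph has 9 edges (4 extra). Not a tree.
Diameter (longest shortest path) = 2.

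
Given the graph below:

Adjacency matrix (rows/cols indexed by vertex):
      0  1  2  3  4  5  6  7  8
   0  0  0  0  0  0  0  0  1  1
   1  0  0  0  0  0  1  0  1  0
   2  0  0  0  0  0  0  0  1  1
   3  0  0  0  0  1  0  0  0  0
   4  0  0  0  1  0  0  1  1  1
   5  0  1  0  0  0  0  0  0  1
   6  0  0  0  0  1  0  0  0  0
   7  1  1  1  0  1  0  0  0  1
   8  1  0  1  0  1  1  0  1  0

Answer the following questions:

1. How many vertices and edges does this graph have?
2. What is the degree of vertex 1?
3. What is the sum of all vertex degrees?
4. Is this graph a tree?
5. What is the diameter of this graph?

Count: 9 vertices, 12 edges.
Vertex 1 has neighbors [5, 7], degree = 2.
Handshaking lemma: 2 * 12 = 24.
A tree on 9 vertices has 8 edges. This graph has 12 edges (4 extra). Not a tree.
Diameter (longest shortest path) = 3.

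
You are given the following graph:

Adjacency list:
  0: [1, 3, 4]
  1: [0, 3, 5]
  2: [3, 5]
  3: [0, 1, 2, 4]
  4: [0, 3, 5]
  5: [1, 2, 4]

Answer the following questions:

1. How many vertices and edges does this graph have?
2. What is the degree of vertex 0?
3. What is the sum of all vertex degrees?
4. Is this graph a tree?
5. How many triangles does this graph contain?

Count: 6 vertices, 9 edges.
Vertex 0 has neighbors [1, 3, 4], degree = 3.
Handshaking lemma: 2 * 9 = 18.
A tree on 6 vertices has 5 edges. This graph has 9 edges (4 extra). Not a tree.
Number of triangles = 2.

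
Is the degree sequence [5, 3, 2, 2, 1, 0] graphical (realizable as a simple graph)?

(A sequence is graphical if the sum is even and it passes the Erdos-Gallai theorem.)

Sum of degrees = 13. Sum is odd, so the sequence is NOT graphical.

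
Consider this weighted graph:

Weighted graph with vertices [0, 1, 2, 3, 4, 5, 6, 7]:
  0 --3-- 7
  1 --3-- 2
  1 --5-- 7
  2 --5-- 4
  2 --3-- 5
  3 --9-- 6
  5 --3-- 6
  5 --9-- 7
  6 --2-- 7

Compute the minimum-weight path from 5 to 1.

Using Dijkstra's algorithm from vertex 5:
Shortest path: 5 -> 2 -> 1
Total weight: 3 + 3 = 6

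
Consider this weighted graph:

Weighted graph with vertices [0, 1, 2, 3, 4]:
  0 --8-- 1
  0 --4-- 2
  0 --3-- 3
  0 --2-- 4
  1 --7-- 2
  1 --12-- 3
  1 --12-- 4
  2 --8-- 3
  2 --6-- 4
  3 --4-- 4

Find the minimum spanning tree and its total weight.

Applying Kruskal's algorithm (sort edges by weight, add if no cycle):
  Add (0,4) w=2
  Add (0,3) w=3
  Add (0,2) w=4
  Skip (3,4) w=4 (creates cycle)
  Skip (2,4) w=6 (creates cycle)
  Add (1,2) w=7
  Skip (0,1) w=8 (creates cycle)
  Skip (2,3) w=8 (creates cycle)
  Skip (1,4) w=12 (creates cycle)
  Skip (1,3) w=12 (creates cycle)
MST weight = 16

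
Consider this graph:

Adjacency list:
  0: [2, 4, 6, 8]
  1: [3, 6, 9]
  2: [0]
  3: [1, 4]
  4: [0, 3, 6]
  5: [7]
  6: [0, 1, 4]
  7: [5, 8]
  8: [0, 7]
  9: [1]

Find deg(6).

Vertex 6 has neighbors [0, 1, 4], so deg(6) = 3.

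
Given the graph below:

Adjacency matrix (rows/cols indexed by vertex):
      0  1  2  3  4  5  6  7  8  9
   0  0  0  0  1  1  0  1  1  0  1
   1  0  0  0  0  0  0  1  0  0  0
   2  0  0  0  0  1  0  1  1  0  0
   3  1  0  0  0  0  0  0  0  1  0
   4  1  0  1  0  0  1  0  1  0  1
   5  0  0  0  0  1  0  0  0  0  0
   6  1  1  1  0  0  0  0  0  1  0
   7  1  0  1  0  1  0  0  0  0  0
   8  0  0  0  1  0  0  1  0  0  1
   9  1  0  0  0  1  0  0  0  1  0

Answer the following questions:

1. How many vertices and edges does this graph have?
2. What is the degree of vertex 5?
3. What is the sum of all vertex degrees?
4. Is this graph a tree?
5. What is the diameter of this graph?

Count: 10 vertices, 15 edges.
Vertex 5 has neighbors [4], degree = 1.
Handshaking lemma: 2 * 15 = 30.
A tree on 10 vertices has 9 edges. This graph has 15 edges (6 extra). Not a tree.
Diameter (longest shortest path) = 4.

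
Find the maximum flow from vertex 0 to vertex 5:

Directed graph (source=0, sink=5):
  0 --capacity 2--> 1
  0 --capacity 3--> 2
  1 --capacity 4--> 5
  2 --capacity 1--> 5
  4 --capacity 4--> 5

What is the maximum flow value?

Computing max flow:
  Flow on (0->1): 2/2
  Flow on (0->2): 1/3
  Flow on (1->5): 2/4
  Flow on (2->5): 1/1
Maximum flow = 3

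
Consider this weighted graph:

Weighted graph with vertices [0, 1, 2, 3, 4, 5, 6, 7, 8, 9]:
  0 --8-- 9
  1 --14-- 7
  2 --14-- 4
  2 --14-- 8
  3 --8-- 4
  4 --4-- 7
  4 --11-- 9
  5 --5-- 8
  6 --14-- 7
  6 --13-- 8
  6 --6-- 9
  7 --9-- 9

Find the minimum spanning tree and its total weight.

Applying Kruskal's algorithm (sort edges by weight, add if no cycle):
  Add (4,7) w=4
  Add (5,8) w=5
  Add (6,9) w=6
  Add (0,9) w=8
  Add (3,4) w=8
  Add (7,9) w=9
  Skip (4,9) w=11 (creates cycle)
  Add (6,8) w=13
  Add (1,7) w=14
  Add (2,4) w=14
  Skip (2,8) w=14 (creates cycle)
  Skip (6,7) w=14 (creates cycle)
MST weight = 81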